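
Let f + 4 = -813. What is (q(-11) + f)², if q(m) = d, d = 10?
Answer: 651249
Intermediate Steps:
f = -817 (f = -4 - 813 = -817)
q(m) = 10
(q(-11) + f)² = (10 - 817)² = (-807)² = 651249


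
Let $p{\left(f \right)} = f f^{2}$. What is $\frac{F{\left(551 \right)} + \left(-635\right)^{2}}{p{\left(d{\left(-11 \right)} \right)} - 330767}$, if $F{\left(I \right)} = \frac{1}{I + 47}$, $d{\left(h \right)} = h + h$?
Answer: $- \frac{241128551}{204166170} \approx -1.181$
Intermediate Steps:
$d{\left(h \right)} = 2 h$
$p{\left(f \right)} = f^{3}$
$F{\left(I \right)} = \frac{1}{47 + I}$
$\frac{F{\left(551 \right)} + \left(-635\right)^{2}}{p{\left(d{\left(-11 \right)} \right)} - 330767} = \frac{\frac{1}{47 + 551} + \left(-635\right)^{2}}{\left(2 \left(-11\right)\right)^{3} - 330767} = \frac{\frac{1}{598} + 403225}{\left(-22\right)^{3} - 330767} = \frac{\frac{1}{598} + 403225}{-10648 - 330767} = \frac{241128551}{598 \left(-341415\right)} = \frac{241128551}{598} \left(- \frac{1}{341415}\right) = - \frac{241128551}{204166170}$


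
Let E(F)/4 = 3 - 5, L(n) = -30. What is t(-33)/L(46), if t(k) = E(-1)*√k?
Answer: 4*I*√33/15 ≈ 1.5319*I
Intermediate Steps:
E(F) = -8 (E(F) = 4*(3 - 5) = 4*(-2) = -8)
t(k) = -8*√k
t(-33)/L(46) = -8*I*√33/(-30) = -8*I*√33*(-1/30) = 4*I*√33/15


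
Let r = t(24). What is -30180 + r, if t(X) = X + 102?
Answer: -30054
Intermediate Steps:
t(X) = 102 + X
r = 126 (r = 102 + 24 = 126)
-30180 + r = -30180 + 126 = -30054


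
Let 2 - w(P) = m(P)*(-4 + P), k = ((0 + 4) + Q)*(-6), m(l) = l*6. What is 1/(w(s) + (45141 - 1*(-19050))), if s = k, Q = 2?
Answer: 1/55553 ≈ 1.8001e-5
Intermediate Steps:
m(l) = 6*l
k = -36 (k = ((0 + 4) + 2)*(-6) = (4 + 2)*(-6) = 6*(-6) = -36)
s = -36
w(P) = 2 - 6*P*(-4 + P)
1/(w(s) + (45141 - 1*(-19050))) = 1/((2 - 6*(-36)² + 24*(-36)) + (45141 - 1*(-19050))) = 1/((2 - 6*1296 - 864) + (45141 + 19050)) = 1/((2 - 7776 - 864) + 64191) = 1/(-8638 + 64191) = 1/55553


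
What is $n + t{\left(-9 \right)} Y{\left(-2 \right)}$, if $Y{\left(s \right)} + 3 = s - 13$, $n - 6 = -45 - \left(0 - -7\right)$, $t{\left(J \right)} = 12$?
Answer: $-262$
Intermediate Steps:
$n = -46$ ($n = 6 - \left(45 + 7\right) = 6 - 52 = -46$)
$Y{\left(s \right)} = -16 + s$ ($Y{\left(s \right)} = -3 + \left(s - 13\right) = -3 + \left(-13 + s\right) = -16 + s$)
$n + t{\left(-9 \right)} Y{\left(-2 \right)} = -46 + 12 \left(-16 - 2\right) = -46 + 12 \left(-18\right) = -46 - 216 = -262$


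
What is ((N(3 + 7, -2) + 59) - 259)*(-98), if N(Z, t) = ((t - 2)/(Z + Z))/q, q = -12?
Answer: 587951/30 ≈ 19598.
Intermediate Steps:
N(Z, t) = -(-2 + t)/(24*Z) (N(Z, t) = ((t - 2)/(Z + Z))/(-12) = ((-2 + t)/((2*Z)))*(-1/12) = ((-2 + t)*(1/(2*Z)))*(-1/12) = ((-2 + t)/(2*Z))*(-1/12) = -(-2 + t)/(24*Z))
((N(3 + 7, -2) + 59) - 259)*(-98) = (((2 - 1*(-2))/(24*(3 + 7)) + 59) - 259)*(-98) = (((1/24)*(2 + 2)/10 + 59) - 259)*(-98) = (((1/24)*(1/10)*4 + 59) - 259)*(-98) = ((1/60 + 59) - 259)*(-98) = (3541/60 - 259)*(-98) = -11999/60*(-98) = 587951/30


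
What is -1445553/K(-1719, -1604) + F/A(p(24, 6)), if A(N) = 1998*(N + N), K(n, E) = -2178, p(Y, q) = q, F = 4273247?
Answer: 2442539483/2901096 ≈ 841.94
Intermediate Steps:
A(N) = 3996*N (A(N) = 1998*(2*N) = 3996*N)
-1445553/K(-1719, -1604) + F/A(p(24, 6)) = -1445553/(-2178) + 4273247/((3996*6)) = -1445553*(-1/2178) + 4273247/23976 = 160617/242 + 4273247*(1/23976) = 160617/242 + 4273247/23976 = 2442539483/2901096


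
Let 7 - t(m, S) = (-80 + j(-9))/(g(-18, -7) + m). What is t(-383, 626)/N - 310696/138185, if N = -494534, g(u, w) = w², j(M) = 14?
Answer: -12829831417024/5706154595965 ≈ -2.2484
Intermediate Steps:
t(m, S) = 7 + 66/(49 + m) (t(m, S) = 7 - (-80 + 14)/((-7)² + m) = 7 - (-66)/(49 + m) = 7 + 66/(49 + m))
t(-383, 626)/N - 310696/138185 = ((409 + 7*(-383))/(49 - 383))/(-494534) - 310696/138185 = ((409 - 2681)/(-334))*(-1/494534) - 310696*1/138185 = -1/334*(-2272)*(-1/494534) - 310696/138185 = (1136/167)*(-1/494534) - 310696/138185 = -568/41293589 - 310696/138185 = -12829831417024/5706154595965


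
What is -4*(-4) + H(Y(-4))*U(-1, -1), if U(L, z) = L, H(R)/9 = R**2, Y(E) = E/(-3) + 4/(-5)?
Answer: 336/25 ≈ 13.440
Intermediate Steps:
Y(E) = -4/5 - E/3 (Y(E) = E*(-1/3) + 4*(-1/5) = -E/3 - 4/5 = -4/5 - E/3)
H(R) = 9*R**2
-4*(-4) + H(Y(-4))*U(-1, -1) = -4*(-4) + (9*(-4/5 - 1/3*(-4))**2)*(-1) = 16 + (9*(-4/5 + 4/3)**2)*(-1) = 16 + (9*(8/15)**2)*(-1) = 16 + (9*(64/225))*(-1) = 16 + (64/25)*(-1) = 16 - 64/25 = 336/25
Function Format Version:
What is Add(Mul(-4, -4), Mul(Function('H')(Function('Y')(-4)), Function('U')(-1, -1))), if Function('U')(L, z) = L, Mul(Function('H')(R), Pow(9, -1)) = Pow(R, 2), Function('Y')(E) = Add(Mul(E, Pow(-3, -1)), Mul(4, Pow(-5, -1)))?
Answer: Rational(336, 25) ≈ 13.440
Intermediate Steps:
Function('Y')(E) = Add(Rational(-4, 5), Mul(Rational(-1, 3), E)) (Function('Y')(E) = Add(Mul(E, Rational(-1, 3)), Mul(4, Rational(-1, 5))) = Add(Mul(Rational(-1, 3), E), Rational(-4, 5)) = Add(Rational(-4, 5), Mul(Rational(-1, 3), E)))
Function('H')(R) = Mul(9, Pow(R, 2))
Add(Mul(-4, -4), Mul(Function('H')(Function('Y')(-4)), Function('U')(-1, -1))) = Add(Mul(-4, -4), Mul(Mul(9, Pow(Add(Rational(-4, 5), Mul(Rational(-1, 3), -4)), 2)), -1)) = Add(16, Mul(Mul(9, Pow(Add(Rational(-4, 5), Rational(4, 3)), 2)), -1)) = Add(16, Mul(Mul(9, Pow(Rational(8, 15), 2)), -1)) = Add(16, Mul(Mul(9, Rational(64, 225)), -1)) = Add(16, Mul(Rational(64, 25), -1)) = Add(16, Rational(-64, 25)) = Rational(336, 25)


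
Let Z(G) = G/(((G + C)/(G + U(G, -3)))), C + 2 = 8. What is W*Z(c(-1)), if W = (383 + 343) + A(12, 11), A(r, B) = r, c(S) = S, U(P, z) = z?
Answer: 2952/5 ≈ 590.40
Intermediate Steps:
C = 6 (C = -2 + 8 = 6)
Z(G) = G*(-3 + G)/(6 + G) (Z(G) = G/(((G + 6)/(G - 3))) = G/(((6 + G)/(-3 + G))) = G*((-3 + G)/(6 + G)) = G*(-3 + G)/(6 + G))
W = 738 (W = (383 + 343) + 12 = 726 + 12 = 738)
W*Z(c(-1)) = 738*(-(-3 - 1)/(6 - 1)) = 738*(-1*(-4)/5) = 738*(-1*1/5*(-4)) = 738*(4/5) = 2952/5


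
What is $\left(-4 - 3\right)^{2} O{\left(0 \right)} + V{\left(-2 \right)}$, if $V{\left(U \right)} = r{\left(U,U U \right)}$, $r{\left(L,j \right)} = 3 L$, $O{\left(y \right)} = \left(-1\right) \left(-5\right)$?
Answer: $239$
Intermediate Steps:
$O{\left(y \right)} = 5$
$V{\left(U \right)} = 3 U$
$\left(-4 - 3\right)^{2} O{\left(0 \right)} + V{\left(-2 \right)} = \left(-4 - 3\right)^{2} \cdot 5 + 3 \left(-2\right) = \left(-7\right)^{2} \cdot 5 - 6 = 49 \cdot 5 - 6 = 245 - 6 = 239$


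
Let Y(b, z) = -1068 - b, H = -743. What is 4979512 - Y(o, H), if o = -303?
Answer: 4980277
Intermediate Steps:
4979512 - Y(o, H) = 4979512 - (-1068 - 1*(-303)) = 4979512 - (-1068 + 303) = 4979512 - 1*(-765) = 4979512 + 765 = 4980277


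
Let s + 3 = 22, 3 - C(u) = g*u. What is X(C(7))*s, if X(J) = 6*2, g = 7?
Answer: 228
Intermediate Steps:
C(u) = 3 - 7*u
s = 19 (s = -3 + 22 = 19)
X(J) = 12
X(C(7))*s = 12*19 = 228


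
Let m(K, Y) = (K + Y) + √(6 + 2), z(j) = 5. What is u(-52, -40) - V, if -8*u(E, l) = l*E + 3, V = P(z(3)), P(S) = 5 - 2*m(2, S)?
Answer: -2011/8 + 4*√2 ≈ -245.72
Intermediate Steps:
m(K, Y) = K + Y + 2*√2 (m(K, Y) = (K + Y) + √8 = (K + Y) + 2*√2 = K + Y + 2*√2)
P(S) = 1 - 4*√2 - 2*S (P(S) = 5 - 2*(2 + S + 2*√2) = 5 + (-4 - 4*√2 - 2*S) = 1 - 4*√2 - 2*S)
V = -9 - 4*√2 (V = 1 - 4*√2 - 2*5 = 1 - 4*√2 - 10 = -9 - 4*√2 ≈ -14.657)
u(E, l) = -3/8 - E*l/8 (u(E, l) = -(l*E + 3)/8 = -(E*l + 3)/8 = -(3 + E*l)/8 = -3/8 - E*l/8)
u(-52, -40) - V = (-3/8 - ⅛*(-52)*(-40)) - (-9 - 4*√2) = (-3/8 - 260) + (9 + 4*√2) = -2083/8 + (9 + 4*√2) = -2011/8 + 4*√2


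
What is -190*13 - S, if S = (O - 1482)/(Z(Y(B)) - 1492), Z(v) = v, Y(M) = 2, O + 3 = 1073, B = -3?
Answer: -1840356/745 ≈ -2470.3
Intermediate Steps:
O = 1070 (O = -3 + 1073 = 1070)
S = 206/745 (S = (1070 - 1482)/(2 - 1492) = -412/(-1490) = -412*(-1/1490) = 206/745 ≈ 0.27651)
-190*13 - S = -190*13 - 1*206/745 = -2470 - 206/745 = -1840356/745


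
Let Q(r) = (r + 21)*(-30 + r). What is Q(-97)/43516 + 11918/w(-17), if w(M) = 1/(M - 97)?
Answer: -14780772695/10879 ≈ -1.3587e+6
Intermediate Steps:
Q(r) = (-30 + r)*(21 + r) (Q(r) = (21 + r)*(-30 + r) = (-30 + r)*(21 + r))
w(M) = 1/(-97 + M)
Q(-97)/43516 + 11918/w(-17) = (-630 + (-97)² - 9*(-97))/43516 + 11918/(1/(-97 - 17)) = (-630 + 9409 + 873)*(1/43516) + 11918/(1/(-114)) = 9652*(1/43516) + 11918/(-1/114) = 2413/10879 + 11918*(-114) = 2413/10879 - 1358652 = -14780772695/10879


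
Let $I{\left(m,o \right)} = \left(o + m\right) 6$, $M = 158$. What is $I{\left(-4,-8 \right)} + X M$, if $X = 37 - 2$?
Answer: $5458$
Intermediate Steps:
$X = 35$
$I{\left(m,o \right)} = 6 m + 6 o$ ($I{\left(m,o \right)} = \left(m + o\right) 6 = 6 m + 6 o$)
$I{\left(-4,-8 \right)} + X M = \left(6 \left(-4\right) + 6 \left(-8\right)\right) + 35 \cdot 158 = \left(-24 - 48\right) + 5530 = -72 + 5530 = 5458$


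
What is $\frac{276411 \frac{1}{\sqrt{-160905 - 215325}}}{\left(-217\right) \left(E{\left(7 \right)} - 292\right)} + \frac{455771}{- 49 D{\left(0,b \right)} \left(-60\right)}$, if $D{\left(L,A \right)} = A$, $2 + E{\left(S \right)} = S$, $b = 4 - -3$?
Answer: $\frac{455771}{20580} - \frac{92137 i \sqrt{376230}}{7810409390} \approx 22.146 - 0.0072358 i$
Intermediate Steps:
$b = 7$ ($b = 4 + 3 = 7$)
$E{\left(S \right)} = -2 + S$
$\frac{276411 \frac{1}{\sqrt{-160905 - 215325}}}{\left(-217\right) \left(E{\left(7 \right)} - 292\right)} + \frac{455771}{- 49 D{\left(0,b \right)} \left(-60\right)} = \frac{276411 \frac{1}{\sqrt{-160905 - 215325}}}{\left(-217\right) \left(\left(-2 + 7\right) - 292\right)} + \frac{455771}{\left(-49\right) 7 \left(-60\right)} = \frac{276411 \frac{1}{\sqrt{-376230}}}{\left(-217\right) \left(5 - 292\right)} + \frac{455771}{\left(-343\right) \left(-60\right)} = \frac{276411 \frac{1}{i \sqrt{376230}}}{\left(-217\right) \left(-287\right)} + \frac{455771}{20580} = \frac{276411 \left(- \frac{i \sqrt{376230}}{376230}\right)}{62279} + 455771 \cdot \frac{1}{20580} = - \frac{92137 i \sqrt{376230}}{125410} \cdot \frac{1}{62279} + \frac{455771}{20580} = - \frac{92137 i \sqrt{376230}}{7810409390} + \frac{455771}{20580} = \frac{455771}{20580} - \frac{92137 i \sqrt{376230}}{7810409390}$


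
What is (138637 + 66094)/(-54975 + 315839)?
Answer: 204731/260864 ≈ 0.78482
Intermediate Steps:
(138637 + 66094)/(-54975 + 315839) = 204731/260864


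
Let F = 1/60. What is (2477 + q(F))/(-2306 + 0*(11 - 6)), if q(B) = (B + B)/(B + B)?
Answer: -1239/1153 ≈ -1.0746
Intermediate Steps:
F = 1/60 ≈ 0.016667
q(B) = 1 (q(B) = (2*B)/((2*B)) = (2*B)*(1/(2*B)) = 1)
(2477 + q(F))/(-2306 + 0*(11 - 6)) = (2477 + 1)/(-2306 + 0*(11 - 6)) = 2478/(-2306 + 0*5) = 2478/(-2306 + 0) = 2478/(-2306) = 2478*(-1/2306) = -1239/1153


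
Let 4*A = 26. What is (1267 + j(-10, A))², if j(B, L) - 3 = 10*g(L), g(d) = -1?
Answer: 1587600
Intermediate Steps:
A = 13/2 (A = (¼)*26 = 13/2 ≈ 6.5000)
j(B, L) = -7 (j(B, L) = 3 + 10*(-1) = 3 - 10 = -7)
(1267 + j(-10, A))² = (1267 - 7)² = 1260² = 1587600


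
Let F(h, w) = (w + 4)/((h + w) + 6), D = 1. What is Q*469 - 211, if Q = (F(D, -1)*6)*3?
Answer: 4010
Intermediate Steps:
F(h, w) = (4 + w)/(6 + h + w)
Q = 9 (Q = (((4 - 1)/(6 + 1 - 1))*6)*3 = ((3/6)*6)*3 = (((1/6)*3)*6)*3 = ((1/2)*6)*3 = 3*3 = 9)
Q*469 - 211 = 9*469 - 211 = 4221 - 211 = 4010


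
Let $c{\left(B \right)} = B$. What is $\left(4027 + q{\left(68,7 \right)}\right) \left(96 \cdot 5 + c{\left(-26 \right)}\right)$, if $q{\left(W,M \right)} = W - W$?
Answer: $1828258$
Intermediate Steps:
$q{\left(W,M \right)} = 0$
$\left(4027 + q{\left(68,7 \right)}\right) \left(96 \cdot 5 + c{\left(-26 \right)}\right) = \left(4027 + 0\right) \left(96 \cdot 5 - 26\right) = 4027 \left(480 - 26\right) = 4027 \cdot 454 = 1828258$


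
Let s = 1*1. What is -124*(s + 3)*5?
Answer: -2480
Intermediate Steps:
s = 1
-124*(s + 3)*5 = -124*(1 + 3)*5 = -496*5 = -124*20 = -2480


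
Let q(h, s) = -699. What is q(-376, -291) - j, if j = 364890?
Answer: -365589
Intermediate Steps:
q(-376, -291) - j = -699 - 1*364890 = -699 - 364890 = -365589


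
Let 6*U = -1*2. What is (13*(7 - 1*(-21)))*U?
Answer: -364/3 ≈ -121.33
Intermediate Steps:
U = -⅓ (U = (-1*2)/6 = (⅙)*(-2) = -⅓ ≈ -0.33333)
(13*(7 - 1*(-21)))*U = (13*(7 - 1*(-21)))*(-⅓) = (13*(7 + 21))*(-⅓) = (13*28)*(-⅓) = 364*(-⅓) = -364/3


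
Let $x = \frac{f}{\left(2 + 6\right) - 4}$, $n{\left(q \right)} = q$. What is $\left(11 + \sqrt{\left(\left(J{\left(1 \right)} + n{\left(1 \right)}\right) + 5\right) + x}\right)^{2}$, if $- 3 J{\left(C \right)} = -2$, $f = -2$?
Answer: $\frac{\left(66 + \sqrt{222}\right)^{2}}{36} \approx 181.8$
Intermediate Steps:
$J{\left(C \right)} = \frac{2}{3}$ ($J{\left(C \right)} = \left(- \frac{1}{3}\right) \left(-2\right) = \frac{2}{3}$)
$x = - \frac{1}{2}$ ($x = - \frac{2}{\left(2 + 6\right) - 4} = - \frac{2}{8 - 4} = - \frac{2}{4} = \left(-2\right) \frac{1}{4} = - \frac{1}{2} \approx -0.5$)
$\left(11 + \sqrt{\left(\left(J{\left(1 \right)} + n{\left(1 \right)}\right) + 5\right) + x}\right)^{2} = \left(11 + \sqrt{\left(\left(\frac{2}{3} + 1\right) + 5\right) - \frac{1}{2}}\right)^{2} = \left(11 + \sqrt{\left(\frac{5}{3} + 5\right) - \frac{1}{2}}\right)^{2} = \left(11 + \sqrt{\frac{20}{3} - \frac{1}{2}}\right)^{2} = \left(11 + \sqrt{\frac{37}{6}}\right)^{2} = \left(11 + \frac{\sqrt{222}}{6}\right)^{2}$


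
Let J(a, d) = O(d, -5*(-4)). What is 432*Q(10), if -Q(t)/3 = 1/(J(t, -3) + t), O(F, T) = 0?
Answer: -648/5 ≈ -129.60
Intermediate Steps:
J(a, d) = 0
Q(t) = -3/t (Q(t) = -3/(0 + t) = -3/t)
432*Q(10) = 432*(-3/10) = -648/5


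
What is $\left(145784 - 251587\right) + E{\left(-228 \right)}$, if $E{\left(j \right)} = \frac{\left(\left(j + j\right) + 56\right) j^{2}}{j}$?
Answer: $-14603$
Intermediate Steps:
$E{\left(j \right)} = j \left(56 + 2 j\right)$ ($E{\left(j \right)} = \frac{\left(2 j + 56\right) j^{2}}{j} = \frac{\left(56 + 2 j\right) j^{2}}{j} = \frac{j^{2} \left(56 + 2 j\right)}{j} = j \left(56 + 2 j\right)$)
$\left(145784 - 251587\right) + E{\left(-228 \right)} = \left(145784 - 251587\right) + 2 \left(-228\right) \left(28 - 228\right) = -105803 + 2 \left(-228\right) \left(-200\right) = -105803 + 91200 = -14603$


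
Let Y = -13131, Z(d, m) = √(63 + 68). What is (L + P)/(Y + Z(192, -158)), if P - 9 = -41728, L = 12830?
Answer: 379341459/172423030 + 28889*√131/172423030 ≈ 2.2020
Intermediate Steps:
Z(d, m) = √131
P = -41719 (P = 9 - 41728 = -41719)
(L + P)/(Y + Z(192, -158)) = (12830 - 41719)/(-13131 + √131) = -28889/(-13131 + √131)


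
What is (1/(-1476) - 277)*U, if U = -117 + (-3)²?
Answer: 1226559/41 ≈ 29916.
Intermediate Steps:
U = -108 (U = -117 + 9 = -108)
(1/(-1476) - 277)*U = (1/(-1476) - 277)*(-108) = (-1/1476 - 277)*(-108) = -408853/1476*(-108) = 1226559/41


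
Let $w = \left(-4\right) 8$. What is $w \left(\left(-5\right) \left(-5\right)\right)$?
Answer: $-800$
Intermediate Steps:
$w = -32$
$w \left(\left(-5\right) \left(-5\right)\right) = - 32 \left(\left(-5\right) \left(-5\right)\right) = \left(-32\right) 25 = -800$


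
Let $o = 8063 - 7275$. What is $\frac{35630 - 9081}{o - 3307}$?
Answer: $- \frac{26549}{2519} \approx -10.54$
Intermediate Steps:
$o = 788$
$\frac{35630 - 9081}{o - 3307} = \frac{35630 - 9081}{788 - 3307} = \frac{26549}{-2519} = 26549 \left(- \frac{1}{2519}\right) = - \frac{26549}{2519}$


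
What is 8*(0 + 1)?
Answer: 8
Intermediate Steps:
8*(0 + 1) = 8*1 = 8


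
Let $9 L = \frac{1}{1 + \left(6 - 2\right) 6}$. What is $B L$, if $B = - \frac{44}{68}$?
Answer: $- \frac{11}{3825} \approx -0.0028758$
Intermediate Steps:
$B = - \frac{11}{17}$ ($B = \left(-44\right) \frac{1}{68} = - \frac{11}{17} \approx -0.64706$)
$L = \frac{1}{225}$ ($L = \frac{1}{9 \left(1 + \left(6 - 2\right) 6\right)} = \frac{1}{9 \left(1 + 4 \cdot 6\right)} = \frac{1}{9 \left(1 + 24\right)} = \frac{1}{9 \cdot 25} = \frac{1}{9} \cdot \frac{1}{25} = \frac{1}{225} \approx 0.0044444$)
$B L = \left(- \frac{11}{17}\right) \frac{1}{225} = - \frac{11}{3825}$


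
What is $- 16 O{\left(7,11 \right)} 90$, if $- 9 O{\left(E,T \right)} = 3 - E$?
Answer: $-640$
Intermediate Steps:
$O{\left(E,T \right)} = - \frac{1}{3} + \frac{E}{9}$ ($O{\left(E,T \right)} = - \frac{3 - E}{9} = - \frac{1}{3} + \frac{E}{9}$)
$- 16 O{\left(7,11 \right)} 90 = - 16 \left(- \frac{1}{3} + \frac{1}{9} \cdot 7\right) 90 = - 16 \left(- \frac{1}{3} + \frac{7}{9}\right) 90 = \left(-16\right) \frac{4}{9} \cdot 90 = \left(- \frac{64}{9}\right) 90 = -640$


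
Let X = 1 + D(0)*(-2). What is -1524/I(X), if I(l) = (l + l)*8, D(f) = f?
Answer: -381/4 ≈ -95.250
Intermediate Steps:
X = 1 (X = 1 + 0*(-2) = 1 + 0 = 1)
I(l) = 16*l (I(l) = (2*l)*8 = 16*l)
-1524/I(X) = -1524/(16*1) = -1524/16 = -1524*1/16 = -381/4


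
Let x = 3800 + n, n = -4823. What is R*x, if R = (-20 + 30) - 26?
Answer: 16368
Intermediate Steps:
x = -1023 (x = 3800 - 4823 = -1023)
R = -16 (R = 10 - 26 = -16)
R*x = -16*(-1023) = 16368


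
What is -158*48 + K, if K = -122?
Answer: -7706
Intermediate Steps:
-158*48 + K = -158*48 - 122 = -7584 - 122 = -7706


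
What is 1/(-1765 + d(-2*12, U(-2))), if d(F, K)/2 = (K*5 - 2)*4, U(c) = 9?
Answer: -1/1421 ≈ -0.00070373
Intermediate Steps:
d(F, K) = -16 + 40*K (d(F, K) = 2*((K*5 - 2)*4) = 2*((5*K - 2)*4) = 2*((-2 + 5*K)*4) = 2*(-8 + 20*K) = -16 + 40*K)
1/(-1765 + d(-2*12, U(-2))) = 1/(-1765 + (-16 + 40*9)) = 1/(-1765 + (-16 + 360)) = 1/(-1765 + 344) = 1/(-1421) = -1/1421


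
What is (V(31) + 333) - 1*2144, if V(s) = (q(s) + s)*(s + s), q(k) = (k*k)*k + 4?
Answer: 1847401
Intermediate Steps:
q(k) = 4 + k**3 (q(k) = k**2*k + 4 = k**3 + 4 = 4 + k**3)
V(s) = 2*s*(4 + s + s**3) (V(s) = ((4 + s**3) + s)*(s + s) = (4 + s + s**3)*(2*s) = 2*s*(4 + s + s**3))
(V(31) + 333) - 1*2144 = (2*31*(4 + 31 + 31**3) + 333) - 1*2144 = (2*31*(4 + 31 + 29791) + 333) - 2144 = (2*31*29826 + 333) - 2144 = (1849212 + 333) - 2144 = 1849545 - 2144 = 1847401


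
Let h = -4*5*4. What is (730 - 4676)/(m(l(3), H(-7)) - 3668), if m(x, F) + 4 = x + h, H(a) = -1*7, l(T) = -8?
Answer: 1973/1880 ≈ 1.0495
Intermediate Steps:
h = -80 (h = -20*4 = -80)
H(a) = -7
m(x, F) = -84 + x (m(x, F) = -4 + (x - 80) = -4 + (-80 + x) = -84 + x)
(730 - 4676)/(m(l(3), H(-7)) - 3668) = (730 - 4676)/((-84 - 8) - 3668) = -3946/(-92 - 3668) = -3946/(-3760) = -3946*(-1/3760) = 1973/1880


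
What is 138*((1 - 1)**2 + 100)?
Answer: 13800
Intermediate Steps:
138*((1 - 1)**2 + 100) = 138*(0**2 + 100) = 138*(0 + 100) = 138*100 = 13800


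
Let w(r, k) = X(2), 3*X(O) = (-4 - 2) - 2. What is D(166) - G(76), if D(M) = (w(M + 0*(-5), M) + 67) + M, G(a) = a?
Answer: 463/3 ≈ 154.33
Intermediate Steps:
X(O) = -8/3 (X(O) = ((-4 - 2) - 2)/3 = (-6 - 2)/3 = (1/3)*(-8) = -8/3)
w(r, k) = -8/3
D(M) = 193/3 + M (D(M) = (-8/3 + 67) + M = 193/3 + M)
D(166) - G(76) = (193/3 + 166) - 1*76 = 691/3 - 76 = 463/3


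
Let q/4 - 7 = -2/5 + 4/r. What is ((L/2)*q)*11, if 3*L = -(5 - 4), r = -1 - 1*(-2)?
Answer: -1166/15 ≈ -77.733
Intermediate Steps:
r = 1 (r = -1 + 2 = 1)
q = 212/5 (q = 28 + 4*(-2/5 + 4/1) = 28 + 4*(-2*⅕ + 4*1) = 28 + 4*(-⅖ + 4) = 28 + 4*(18/5) = 28 + 72/5 = 212/5 ≈ 42.400)
L = -⅓ (L = (-(5 - 4))/3 = (-1*1)/3 = (⅓)*(-1) = -⅓ ≈ -0.33333)
((L/2)*q)*11 = (-⅓/2*(212/5))*11 = (-⅓*½*(212/5))*11 = -⅙*212/5*11 = -106/15*11 = -1166/15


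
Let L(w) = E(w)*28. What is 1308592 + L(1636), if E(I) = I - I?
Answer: 1308592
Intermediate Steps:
E(I) = 0
L(w) = 0 (L(w) = 0*28 = 0)
1308592 + L(1636) = 1308592 + 0 = 1308592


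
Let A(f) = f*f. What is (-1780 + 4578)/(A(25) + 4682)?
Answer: 2798/5307 ≈ 0.52723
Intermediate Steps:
A(f) = f²
(-1780 + 4578)/(A(25) + 4682) = (-1780 + 4578)/(25² + 4682) = 2798/(625 + 4682) = 2798/5307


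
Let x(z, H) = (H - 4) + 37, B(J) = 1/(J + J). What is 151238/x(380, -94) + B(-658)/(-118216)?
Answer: -23528436852867/9489907616 ≈ -2479.3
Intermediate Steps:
B(J) = 1/(2*J)
x(z, H) = 33 + H (x(z, H) = (-4 + H) + 37 = 33 + H)
151238/x(380, -94) + B(-658)/(-118216) = 151238/(33 - 94) + ((½)/(-658))/(-118216) = 151238/(-61) + ((½)*(-1/658))*(-1/118216) = 151238*(-1/61) - 1/1316*(-1/118216) = -151238/61 + 1/155572256 = -23528436852867/9489907616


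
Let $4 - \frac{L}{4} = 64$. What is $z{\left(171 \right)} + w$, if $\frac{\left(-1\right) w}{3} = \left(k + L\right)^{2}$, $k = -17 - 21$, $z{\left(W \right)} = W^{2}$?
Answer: $-202611$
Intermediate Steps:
$k = -38$
$L = -240$ ($L = 16 - 256 = -240$)
$w = -231852$ ($w = - 3 \left(-38 - 240\right)^{2} = - 3 \left(-278\right)^{2} = \left(-3\right) 77284 = -231852$)
$z{\left(171 \right)} + w = 171^{2} - 231852 = 29241 - 231852 = -202611$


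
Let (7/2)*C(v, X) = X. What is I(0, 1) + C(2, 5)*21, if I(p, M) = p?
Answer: 30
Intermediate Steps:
C(v, X) = 2*X/7
I(0, 1) + C(2, 5)*21 = 0 + ((2/7)*5)*21 = 0 + (10/7)*21 = 0 + 30 = 30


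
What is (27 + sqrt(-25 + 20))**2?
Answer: (27 + I*sqrt(5))**2 ≈ 724.0 + 120.75*I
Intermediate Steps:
(27 + sqrt(-25 + 20))**2 = (27 + sqrt(-5))**2 = (27 + I*sqrt(5))**2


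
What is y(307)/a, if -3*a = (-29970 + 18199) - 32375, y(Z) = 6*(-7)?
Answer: -63/22073 ≈ -0.0028542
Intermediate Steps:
y(Z) = -42
a = 44146/3 (a = -((-29970 + 18199) - 32375)/3 = -(-11771 - 32375)/3 = -1/3*(-44146) = 44146/3 ≈ 14715.)
y(307)/a = -42/44146/3 = -42*3/44146 = -63/22073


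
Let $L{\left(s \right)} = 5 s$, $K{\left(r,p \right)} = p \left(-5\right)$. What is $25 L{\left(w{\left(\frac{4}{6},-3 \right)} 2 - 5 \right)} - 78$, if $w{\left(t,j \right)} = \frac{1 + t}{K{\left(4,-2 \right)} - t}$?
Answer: $- \frac{9217}{14} \approx -658.36$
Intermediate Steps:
$K{\left(r,p \right)} = - 5 p$
$w{\left(t,j \right)} = \frac{1 + t}{10 - t}$ ($w{\left(t,j \right)} = \frac{1 + t}{\left(-5\right) \left(-2\right) - t} = \frac{1 + t}{10 - t}$)
$25 L{\left(w{\left(\frac{4}{6},-3 \right)} 2 - 5 \right)} - 78 = 25 \cdot 5 \left(\frac{-1 - \frac{4}{6}}{-10 + \frac{4}{6}} \cdot 2 - 5\right) - 78 = 25 \cdot 5 \left(\frac{-1 - 4 \cdot \frac{1}{6}}{-10 + 4 \cdot \frac{1}{6}} \cdot 2 - 5\right) - 78 = 25 \cdot 5 \left(\frac{-1 - \frac{2}{3}}{-10 + \frac{2}{3}} \cdot 2 - 5\right) - 78 = 25 \cdot 5 \left(\frac{-1 - \frac{2}{3}}{- \frac{28}{3}} \cdot 2 - 5\right) - 78 = 25 \cdot 5 \left(\left(- \frac{3}{28}\right) \left(- \frac{5}{3}\right) 2 - 5\right) - 78 = 25 \cdot 5 \left(\frac{5}{28} \cdot 2 - 5\right) - 78 = 25 \cdot 5 \left(\frac{5}{14} - 5\right) - 78 = 25 \cdot 5 \left(- \frac{65}{14}\right) - 78 = 25 \left(- \frac{325}{14}\right) - 78 = - \frac{8125}{14} - 78 = - \frac{9217}{14}$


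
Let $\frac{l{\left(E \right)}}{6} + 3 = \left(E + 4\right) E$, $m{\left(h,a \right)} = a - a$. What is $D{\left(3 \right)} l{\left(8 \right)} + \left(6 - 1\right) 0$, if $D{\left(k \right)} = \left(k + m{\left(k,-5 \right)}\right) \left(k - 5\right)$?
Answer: $-3348$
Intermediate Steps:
$m{\left(h,a \right)} = 0$
$l{\left(E \right)} = -18 + 6 E \left(4 + E\right)$ ($l{\left(E \right)} = -18 + 6 \left(E + 4\right) E = -18 + 6 \left(4 + E\right) E = -18 + 6 E \left(4 + E\right)$)
$D{\left(k \right)} = k \left(-5 + k\right)$ ($D{\left(k \right)} = \left(k + 0\right) \left(k - 5\right) = k \left(-5 + k\right)$)
$D{\left(3 \right)} l{\left(8 \right)} + \left(6 - 1\right) 0 = 3 \left(-5 + 3\right) \left(-18 + 6 \cdot 8^{2} + 24 \cdot 8\right) + \left(6 - 1\right) 0 = 3 \left(-2\right) \left(-18 + 6 \cdot 64 + 192\right) + 5 \cdot 0 = - 6 \left(-18 + 384 + 192\right) + 0 = \left(-6\right) 558 + 0 = -3348 + 0 = -3348$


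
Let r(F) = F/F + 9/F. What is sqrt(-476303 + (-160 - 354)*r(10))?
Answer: 7*I*sqrt(243510)/5 ≈ 690.85*I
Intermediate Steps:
r(F) = 1 + 9/F
sqrt(-476303 + (-160 - 354)*r(10)) = sqrt(-476303 + (-160 - 354)*((9 + 10)/10)) = sqrt(-476303 - 257*19/5) = sqrt(-476303 - 514*19/10) = sqrt(-476303 - 4883/5) = sqrt(-2386398/5) = 7*I*sqrt(243510)/5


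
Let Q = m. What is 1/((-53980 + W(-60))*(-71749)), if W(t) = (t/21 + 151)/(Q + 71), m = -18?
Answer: 371/1436812684707 ≈ 2.5821e-10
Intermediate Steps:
Q = -18
W(t) = 151/53 + t/1113 (W(t) = (t/21 + 151)/(-18 + 71) = (t*(1/21) + 151)/53 = (t/21 + 151)*(1/53) = (151 + t/21)*(1/53) = 151/53 + t/1113)
1/((-53980 + W(-60))*(-71749)) = 1/((-53980 + (151/53 + (1/1113)*(-60)))*(-71749)) = -1/71749/(-53980 + (151/53 - 20/371)) = -1/71749/(-53980 + 1037/371) = -1/71749/(-20025543/371) = -371/20025543*(-1/71749) = 371/1436812684707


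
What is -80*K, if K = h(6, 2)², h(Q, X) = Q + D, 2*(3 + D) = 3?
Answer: -1620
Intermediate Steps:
D = -3/2 (D = -3 + (½)*3 = -3 + 3/2 = -3/2 ≈ -1.5000)
h(Q, X) = -3/2 + Q (h(Q, X) = Q - 3/2 = -3/2 + Q)
K = 81/4 (K = (-3/2 + 6)² = (9/2)² = 81/4 ≈ 20.250)
-80*K = -80*81/4 = -1620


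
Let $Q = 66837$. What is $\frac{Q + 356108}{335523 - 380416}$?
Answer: $- \frac{422945}{44893} \approx -9.4212$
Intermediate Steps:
$\frac{Q + 356108}{335523 - 380416} = \frac{66837 + 356108}{335523 - 380416} = \frac{422945}{-44893} = 422945 \left(- \frac{1}{44893}\right) = - \frac{422945}{44893}$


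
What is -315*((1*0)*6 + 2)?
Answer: -630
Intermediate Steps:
-315*((1*0)*6 + 2) = -315*(0*6 + 2) = -315*(0 + 2) = -315*2 = -630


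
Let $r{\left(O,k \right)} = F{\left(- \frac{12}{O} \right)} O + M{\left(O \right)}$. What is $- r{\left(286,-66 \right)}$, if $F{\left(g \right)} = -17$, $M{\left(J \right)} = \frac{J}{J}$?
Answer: $4861$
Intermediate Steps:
$M{\left(J \right)} = 1$
$r{\left(O,k \right)} = 1 - 17 O$ ($r{\left(O,k \right)} = - 17 O + 1 = 1 - 17 O$)
$- r{\left(286,-66 \right)} = - (1 - 4862) = \left(-1\right) \left(-4861\right) = 4861$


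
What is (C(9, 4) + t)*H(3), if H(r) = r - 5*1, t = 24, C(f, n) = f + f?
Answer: -84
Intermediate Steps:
C(f, n) = 2*f
H(r) = -5 + r (H(r) = r - 5 = -5 + r)
(C(9, 4) + t)*H(3) = (2*9 + 24)*(-5 + 3) = (18 + 24)*(-2) = 42*(-2) = -84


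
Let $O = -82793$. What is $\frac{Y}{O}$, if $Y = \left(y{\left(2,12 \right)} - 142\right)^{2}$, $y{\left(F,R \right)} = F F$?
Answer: $- \frac{19044}{82793} \approx -0.23002$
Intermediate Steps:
$y{\left(F,R \right)} = F^{2}$
$Y = 19044$ ($Y = \left(2^{2} - 142\right)^{2} = \left(4 - 142\right)^{2} = \left(-138\right)^{2} = 19044$)
$\frac{Y}{O} = \frac{19044}{-82793} = 19044 \left(- \frac{1}{82793}\right) = - \frac{19044}{82793}$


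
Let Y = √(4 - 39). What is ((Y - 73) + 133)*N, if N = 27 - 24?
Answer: 180 + 3*I*√35 ≈ 180.0 + 17.748*I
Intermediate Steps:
Y = I*√35 (Y = √(-35) = I*√35 ≈ 5.9161*I)
N = 3
((Y - 73) + 133)*N = ((I*√35 - 73) + 133)*3 = ((-73 + I*√35) + 133)*3 = (60 + I*√35)*3 = 180 + 3*I*√35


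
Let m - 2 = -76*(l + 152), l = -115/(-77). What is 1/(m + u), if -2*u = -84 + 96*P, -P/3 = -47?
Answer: -77/1415992 ≈ -5.4379e-5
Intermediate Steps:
P = 141 (P = -3*(-47) = 141)
u = -6726 (u = -(-84 + 96*141)/2 = -(-84 + 13536)/2 = -½*13452 = -6726)
l = 115/77 (l = -115*(-1/77) = 115/77 ≈ 1.4935)
m = -898090/77 (m = 2 - 76*(115/77 + 152) = 2 - 76*11819/77 = 2 - 898244/77 = -898090/77 ≈ -11664.)
1/(m + u) = 1/(-898090/77 - 6726) = 1/(-1415992/77) = -77/1415992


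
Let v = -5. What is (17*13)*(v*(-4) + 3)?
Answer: 5083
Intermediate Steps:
(17*13)*(v*(-4) + 3) = (17*13)*(-5*(-4) + 3) = 221*(20 + 3) = 221*23 = 5083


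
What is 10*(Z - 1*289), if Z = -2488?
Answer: -27770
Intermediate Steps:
10*(Z - 1*289) = 10*(-2488 - 1*289) = 10*(-2488 - 289) = 10*(-2777) = -27770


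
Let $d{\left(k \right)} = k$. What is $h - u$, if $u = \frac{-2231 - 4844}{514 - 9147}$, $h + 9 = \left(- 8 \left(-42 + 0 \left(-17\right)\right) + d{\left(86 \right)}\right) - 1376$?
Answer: $- \frac{8320654}{8633} \approx -963.82$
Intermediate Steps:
$h = -963$ ($h = -9 - \left(1290 + 8 \left(-42 + 0 \left(-17\right)\right)\right) = -9 - \left(1290 + 8 \left(-42 + 0\right)\right) = -9 + \left(\left(\left(-8\right) \left(-42\right) + 86\right) - 1376\right) = -9 + \left(\left(336 + 86\right) - 1376\right) = -9 + \left(422 - 1376\right) = -9 - 954 = -963$)
$u = \frac{7075}{8633}$ ($u = - \frac{7075}{-8633} = \left(-7075\right) \left(- \frac{1}{8633}\right) = \frac{7075}{8633} \approx 0.81953$)
$h - u = -963 - \frac{7075}{8633} = - \frac{8320654}{8633}$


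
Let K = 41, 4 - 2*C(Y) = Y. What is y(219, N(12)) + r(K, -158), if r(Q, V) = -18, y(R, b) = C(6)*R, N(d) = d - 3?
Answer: -237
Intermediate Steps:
C(Y) = 2 - Y/2
N(d) = -3 + d
y(R, b) = -R (y(R, b) = (2 - ½*6)*R = (2 - 3)*R = -R)
y(219, N(12)) + r(K, -158) = -1*219 - 18 = -219 - 18 = -237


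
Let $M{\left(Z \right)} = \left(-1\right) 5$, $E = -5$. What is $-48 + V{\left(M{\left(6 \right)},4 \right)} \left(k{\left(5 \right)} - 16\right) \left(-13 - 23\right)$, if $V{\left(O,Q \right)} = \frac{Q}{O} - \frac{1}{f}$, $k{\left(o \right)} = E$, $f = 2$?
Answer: $- \frac{5154}{5} \approx -1030.8$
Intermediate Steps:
$k{\left(o \right)} = -5$
$M{\left(Z \right)} = -5$
$V{\left(O,Q \right)} = - \frac{1}{2} + \frac{Q}{O}$ ($V{\left(O,Q \right)} = \frac{Q}{O} - \frac{1}{2} = - \frac{1}{2} + \frac{Q}{O}$)
$-48 + V{\left(M{\left(6 \right)},4 \right)} \left(k{\left(5 \right)} - 16\right) \left(-13 - 23\right) = -48 + \frac{4 - - \frac{5}{2}}{-5} \left(-5 - 16\right) \left(-13 - 23\right) = -48 + - \frac{4 + \frac{5}{2}}{5} \left(\left(-21\right) \left(-36\right)\right) = -48 + \left(- \frac{1}{5}\right) \frac{13}{2} \cdot 756 = -48 - \frac{4914}{5} = - \frac{5154}{5}$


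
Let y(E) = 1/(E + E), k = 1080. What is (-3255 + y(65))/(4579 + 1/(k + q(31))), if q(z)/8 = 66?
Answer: -340211796/478597145 ≈ -0.71085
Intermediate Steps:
y(E) = 1/(2*E)
q(z) = 528 (q(z) = 8*66 = 528)
(-3255 + y(65))/(4579 + 1/(k + q(31))) = (-3255 + (½)/65)/(4579 + 1/(1080 + 528)) = (-3255 + (½)*(1/65))/(4579 + 1/1608) = (-3255 + 1/130)/(4579 + 1/1608) = -423149/(130*7363033/1608) = -423149/130*1608/7363033 = -340211796/478597145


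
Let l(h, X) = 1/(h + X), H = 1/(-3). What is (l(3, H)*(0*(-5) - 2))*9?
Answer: -27/4 ≈ -6.7500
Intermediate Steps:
H = -1/3 (H = 1*(-1/3) = -1/3 ≈ -0.33333)
l(h, X) = 1/(X + h)
(l(3, H)*(0*(-5) - 2))*9 = ((0*(-5) - 2)/(-1/3 + 3))*9 = ((0 - 2)/(8/3))*9 = ((3/8)*(-2))*9 = -3/4*9 = -27/4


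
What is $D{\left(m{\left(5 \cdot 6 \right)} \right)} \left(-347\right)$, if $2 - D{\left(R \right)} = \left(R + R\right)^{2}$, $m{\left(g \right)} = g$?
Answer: $1248506$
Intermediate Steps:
$D{\left(R \right)} = 2 - 4 R^{2}$ ($D{\left(R \right)} = 2 - \left(R + R\right)^{2} = 2 - \left(2 R\right)^{2} = 2 - 4 R^{2}$)
$D{\left(m{\left(5 \cdot 6 \right)} \right)} \left(-347\right) = \left(2 - 4 \left(5 \cdot 6\right)^{2}\right) \left(-347\right) = \left(2 - 4 \cdot 30^{2}\right) \left(-347\right) = \left(2 - 3600\right) \left(-347\right) = \left(-3598\right) \left(-347\right) = 1248506$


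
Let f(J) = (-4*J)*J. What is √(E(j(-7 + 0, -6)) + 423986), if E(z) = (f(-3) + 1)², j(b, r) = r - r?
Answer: √425211 ≈ 652.08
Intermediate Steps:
j(b, r) = 0
f(J) = -4*J²
E(z) = 1225 (E(z) = (-4*(-3)² + 1)² = (-4*9 + 1)² = (-36 + 1)² = (-35)² = 1225)
√(E(j(-7 + 0, -6)) + 423986) = √(1225 + 423986) = √425211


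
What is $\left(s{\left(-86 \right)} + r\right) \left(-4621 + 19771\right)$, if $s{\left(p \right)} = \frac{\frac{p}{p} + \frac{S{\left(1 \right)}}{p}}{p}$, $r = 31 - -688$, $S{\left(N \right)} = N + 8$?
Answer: $\frac{40281176025}{3698} \approx 1.0893 \cdot 10^{7}$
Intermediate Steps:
$S{\left(N \right)} = 8 + N$
$r = 719$ ($r = 31 + 688 = 719$)
$s{\left(p \right)} = \frac{1 + \frac{9}{p}}{p}$ ($s{\left(p \right)} = \frac{\frac{p}{p} + \frac{8 + 1}{p}}{p} = \frac{1 + \frac{9}{p}}{p}$)
$\left(s{\left(-86 \right)} + r\right) \left(-4621 + 19771\right) = \left(\frac{9 - 86}{7396} + 719\right) \left(-4621 + 19771\right) = \left(\frac{1}{7396} \left(-77\right) + 719\right) 15150 = \left(- \frac{77}{7396} + 719\right) 15150 = \frac{5317647}{7396} \cdot 15150 = \frac{40281176025}{3698}$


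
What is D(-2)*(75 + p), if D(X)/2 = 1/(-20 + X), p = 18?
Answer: -93/11 ≈ -8.4545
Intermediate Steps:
D(X) = 2/(-20 + X)
D(-2)*(75 + p) = (2/(-20 - 2))*(75 + 18) = (2/(-22))*93 = (2*(-1/22))*93 = -1/11*93 = -93/11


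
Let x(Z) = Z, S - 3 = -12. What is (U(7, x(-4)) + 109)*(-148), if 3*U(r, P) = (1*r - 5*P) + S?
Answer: -17020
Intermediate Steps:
S = -9 (S = 3 - 12 = -9)
U(r, P) = -3 - 5*P/3 + r/3 (U(r, P) = ((1*r - 5*P) - 9)/3 = ((r - 5*P) - 9)/3 = (-9 + r - 5*P)/3 = -3 - 5*P/3 + r/3)
(U(7, x(-4)) + 109)*(-148) = ((-3 - 5/3*(-4) + (⅓)*7) + 109)*(-148) = ((-3 + 20/3 + 7/3) + 109)*(-148) = (6 + 109)*(-148) = 115*(-148) = -17020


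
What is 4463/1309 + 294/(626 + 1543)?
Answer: 3355031/946407 ≈ 3.5450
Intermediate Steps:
4463/1309 + 294/(626 + 1543) = 4463*(1/1309) + 294/2169 = 4463/1309 + 294*(1/2169) = 4463/1309 + 98/723 = 3355031/946407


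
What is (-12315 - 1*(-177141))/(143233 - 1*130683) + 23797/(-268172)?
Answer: 21951532861/1682779300 ≈ 13.045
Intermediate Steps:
(-12315 - 1*(-177141))/(143233 - 1*130683) + 23797/(-268172) = (-12315 + 177141)/(143233 - 130683) + 23797*(-1/268172) = 164826/12550 - 23797/268172 = 164826*(1/12550) - 23797/268172 = 82413/6275 - 23797/268172 = 21951532861/1682779300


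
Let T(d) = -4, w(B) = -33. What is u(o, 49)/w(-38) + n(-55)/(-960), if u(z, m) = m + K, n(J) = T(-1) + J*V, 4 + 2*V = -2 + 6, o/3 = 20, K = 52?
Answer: -8069/2640 ≈ -3.0564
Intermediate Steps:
o = 60 (o = 3*20 = 60)
V = 0 (V = -2 + (-2 + 6)/2 = -2 + (½)*4 = -2 + 2 = 0)
n(J) = -4 (n(J) = -4 + J*0 = -4 + 0 = -4)
u(z, m) = 52 + m (u(z, m) = m + 52 = 52 + m)
u(o, 49)/w(-38) + n(-55)/(-960) = (52 + 49)/(-33) - 4/(-960) = 101*(-1/33) - 4*(-1/960) = -101/33 + 1/240 = -8069/2640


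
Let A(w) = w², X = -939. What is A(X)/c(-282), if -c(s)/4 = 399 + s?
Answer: -97969/52 ≈ -1884.0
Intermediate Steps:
c(s) = -1596 - 4*s (c(s) = -4*(399 + s) = -1596 - 4*s)
A(X)/c(-282) = (-939)²/(-1596 - 4*(-282)) = 881721/(-1596 + 1128) = 881721/(-468) = 881721*(-1/468) = -97969/52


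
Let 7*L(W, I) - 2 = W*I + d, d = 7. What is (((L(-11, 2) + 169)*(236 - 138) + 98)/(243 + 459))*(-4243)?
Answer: -34958077/351 ≈ -99596.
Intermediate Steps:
L(W, I) = 9/7 + I*W/7 (L(W, I) = 2/7 + (W*I + 7)/7 = 2/7 + (I*W + 7)/7 = 2/7 + (7 + I*W)/7 = 2/7 + (1 + I*W/7) = 9/7 + I*W/7)
(((L(-11, 2) + 169)*(236 - 138) + 98)/(243 + 459))*(-4243) = ((((9/7 + (⅐)*2*(-11)) + 169)*(236 - 138) + 98)/(243 + 459))*(-4243) = ((((9/7 - 22/7) + 169)*98 + 98)/702)*(-4243) = (((-13/7 + 169)*98 + 98)*(1/702))*(-4243) = (((1170/7)*98 + 98)*(1/702))*(-4243) = ((16380 + 98)*(1/702))*(-4243) = (16478*(1/702))*(-4243) = (8239/351)*(-4243) = -34958077/351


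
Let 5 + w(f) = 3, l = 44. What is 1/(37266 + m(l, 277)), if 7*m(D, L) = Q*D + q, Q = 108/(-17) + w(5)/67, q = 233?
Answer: 7973/297067325 ≈ 2.6839e-5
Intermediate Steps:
w(f) = -2 (w(f) = -5 + 3 = -2)
Q = -7270/1139 (Q = 108/(-17) - 2/67 = 108*(-1/17) - 2*1/67 = -108/17 - 2/67 = -7270/1139 ≈ -6.3828)
m(D, L) = 233/7 - 7270*D/7973 (m(D, L) = (-7270*D/1139 + 233)/7 = (233 - 7270*D/1139)/7 = 233/7 - 7270*D/7973)
1/(37266 + m(l, 277)) = 1/(37266 + (233/7 - 7270/7973*44)) = 1/(37266 + (233/7 - 319880/7973)) = 1/(37266 - 54493/7973) = 1/(297067325/7973) = 7973/297067325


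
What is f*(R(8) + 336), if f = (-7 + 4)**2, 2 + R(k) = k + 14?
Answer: 3204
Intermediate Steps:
R(k) = 12 + k (R(k) = -2 + (k + 14) = -2 + (14 + k) = 12 + k)
f = 9 (f = (-3)**2 = 9)
f*(R(8) + 336) = 9*((12 + 8) + 336) = 9*(20 + 336) = 9*356 = 3204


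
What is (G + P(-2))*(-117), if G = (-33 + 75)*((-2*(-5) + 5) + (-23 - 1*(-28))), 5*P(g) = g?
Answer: -491166/5 ≈ -98233.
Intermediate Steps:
P(g) = g/5
G = 840 (G = 42*((10 + 5) + (-23 + 28)) = 42*(15 + 5) = 42*20 = 840)
(G + P(-2))*(-117) = (840 + (⅕)*(-2))*(-117) = (840 - ⅖)*(-117) = (4198/5)*(-117) = -491166/5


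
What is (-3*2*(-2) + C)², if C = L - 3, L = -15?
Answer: 36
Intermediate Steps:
C = -18 (C = -15 - 3 = -18)
(-3*2*(-2) + C)² = (-3*2*(-2) - 18)² = (-6*(-2) - 18)² = (12 - 18)² = (-6)² = 36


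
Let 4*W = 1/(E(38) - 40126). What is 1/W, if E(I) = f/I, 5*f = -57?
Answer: -802526/5 ≈ -1.6051e+5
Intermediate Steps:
f = -57/5 (f = (1/5)*(-57) = -57/5 ≈ -11.400)
E(I) = -57/(5*I)
W = -5/802526 (W = 1/(4*(-57/5/38 - 40126)) = 1/(4*(-57/5*1/38 - 40126)) = 1/(4*(-3/10 - 40126)) = 1/(4*(-401263/10)) = (1/4)*(-10/401263) = -5/802526 ≈ -6.2303e-6)
1/W = 1/(-5/802526) = -802526/5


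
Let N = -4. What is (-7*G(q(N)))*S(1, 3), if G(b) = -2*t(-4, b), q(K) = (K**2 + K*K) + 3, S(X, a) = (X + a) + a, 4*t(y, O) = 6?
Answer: 147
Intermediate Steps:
t(y, O) = 3/2 (t(y, O) = (1/4)*6 = 3/2)
S(X, a) = X + 2*a
q(K) = 3 + 2*K**2 (q(K) = (K**2 + K**2) + 3 = 2*K**2 + 3 = 3 + 2*K**2)
G(b) = -3 (G(b) = -2*3/2 = -3)
(-7*G(q(N)))*S(1, 3) = (-7*(-3))*(1 + 2*3) = 21*(1 + 6) = 21*7 = 147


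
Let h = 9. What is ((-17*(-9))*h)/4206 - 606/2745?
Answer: 136781/1282830 ≈ 0.10662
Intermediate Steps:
((-17*(-9))*h)/4206 - 606/2745 = (-17*(-9)*9)/4206 - 606/2745 = (153*9)*(1/4206) - 606*1/2745 = 1377*(1/4206) - 202/915 = 459/1402 - 202/915 = 136781/1282830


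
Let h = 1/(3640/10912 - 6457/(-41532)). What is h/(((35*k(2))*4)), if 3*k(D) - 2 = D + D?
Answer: 3540603/484827140 ≈ 0.0073028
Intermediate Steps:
k(D) = ⅔ + 2*D/3 (k(D) = ⅔ + (D + D)/3 = ⅔ + (2*D)/3 = ⅔ + 2*D/3)
h = 7081206/3463051 (h = 1/(3640*(1/10912) - 6457*(-1/41532)) = 1/(455/1364 + 6457/41532) = 1/(3463051/7081206) = 7081206/3463051 ≈ 2.0448)
h/(((35*k(2))*4)) = 7081206/(3463051*(((35*(⅔ + (⅔)*2))*4))) = 7081206/(3463051*(((35*(⅔ + 4/3))*4))) = 7081206/(3463051*(((35*2)*4))) = 7081206/(3463051*((70*4))) = (7081206/3463051)/280 = (7081206/3463051)*(1/280) = 3540603/484827140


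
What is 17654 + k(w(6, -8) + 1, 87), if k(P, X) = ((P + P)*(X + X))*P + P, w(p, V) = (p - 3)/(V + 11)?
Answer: 19048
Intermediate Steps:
w(p, V) = (-3 + p)/(11 + V)
k(P, X) = P + 4*X*P² (k(P, X) = ((2*P)*(2*X))*P + P = (4*P*X)*P + P = 4*X*P² + P = P + 4*X*P²)
17654 + k(w(6, -8) + 1, 87) = 17654 + ((-3 + 6)/(11 - 8) + 1)*(1 + 4*((-3 + 6)/(11 - 8) + 1)*87) = 17654 + (3/3 + 1)*(1 + 4*(3/3 + 1)*87) = 17654 + ((⅓)*3 + 1)*(1 + 4*((⅓)*3 + 1)*87) = 17654 + (1 + 1)*(1 + 4*(1 + 1)*87) = 17654 + 2*(1 + 4*2*87) = 17654 + 2*(1 + 696) = 17654 + 2*697 = 17654 + 1394 = 19048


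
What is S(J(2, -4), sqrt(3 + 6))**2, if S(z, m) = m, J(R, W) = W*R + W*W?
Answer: 9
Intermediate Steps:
J(R, W) = W**2 + R*W (J(R, W) = R*W + W**2 = W**2 + R*W)
S(J(2, -4), sqrt(3 + 6))**2 = (sqrt(3 + 6))**2 = (sqrt(9))**2 = 3**2 = 9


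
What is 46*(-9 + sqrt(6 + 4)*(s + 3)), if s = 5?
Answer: -414 + 368*sqrt(10) ≈ 749.72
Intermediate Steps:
46*(-9 + sqrt(6 + 4)*(s + 3)) = 46*(-9 + sqrt(6 + 4)*(5 + 3)) = 46*(-9 + sqrt(10)*8) = 46*(-9 + 8*sqrt(10)) = -414 + 368*sqrt(10)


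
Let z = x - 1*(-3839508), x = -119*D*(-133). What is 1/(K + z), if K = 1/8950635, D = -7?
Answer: 8950635/33374402786566 ≈ 2.6819e-7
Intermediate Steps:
K = 1/8950635 ≈ 1.1172e-7
x = -110789 (x = -119*(-7)*(-133) = 833*(-133) = -110789)
z = 3728719 (z = -110789 - 1*(-3839508) = -110789 + 3839508 = 3728719)
1/(K + z) = 1/(1/8950635 + 3728719) = 1/(33374402786566/8950635) = 8950635/33374402786566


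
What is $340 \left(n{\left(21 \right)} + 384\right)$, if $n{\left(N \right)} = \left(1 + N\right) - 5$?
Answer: $136340$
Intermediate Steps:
$n{\left(N \right)} = -4 + N$
$340 \left(n{\left(21 \right)} + 384\right) = 340 \left(\left(-4 + 21\right) + 384\right) = 340 \left(17 + 384\right) = 340 \cdot 401 = 136340$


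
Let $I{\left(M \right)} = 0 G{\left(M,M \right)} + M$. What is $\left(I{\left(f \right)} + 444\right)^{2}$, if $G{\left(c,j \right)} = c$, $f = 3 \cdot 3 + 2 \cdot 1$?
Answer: $207025$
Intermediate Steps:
$f = 11$ ($f = 9 + 2 = 11$)
$I{\left(M \right)} = M$ ($I{\left(M \right)} = 0 M + M = 0 + M = M$)
$\left(I{\left(f \right)} + 444\right)^{2} = \left(11 + 444\right)^{2} = 455^{2} = 207025$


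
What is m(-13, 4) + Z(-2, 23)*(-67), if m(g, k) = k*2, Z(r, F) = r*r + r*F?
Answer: 2822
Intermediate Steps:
Z(r, F) = r² + F*r
m(g, k) = 2*k
m(-13, 4) + Z(-2, 23)*(-67) = 2*4 - 2*(23 - 2)*(-67) = 8 - 2*21*(-67) = 8 - 42*(-67) = 8 + 2814 = 2822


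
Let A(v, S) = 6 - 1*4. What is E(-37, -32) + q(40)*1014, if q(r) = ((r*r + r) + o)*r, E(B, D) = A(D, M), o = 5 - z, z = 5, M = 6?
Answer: 66518402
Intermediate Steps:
o = 0 (o = 5 - 1*5 = 5 - 5 = 0)
A(v, S) = 2 (A(v, S) = 6 - 4 = 2)
E(B, D) = 2
q(r) = r*(r + r²) (q(r) = ((r*r + r) + 0)*r = ((r² + r) + 0)*r = ((r + r²) + 0)*r = (r + r²)*r = r*(r + r²))
E(-37, -32) + q(40)*1014 = 2 + (40²*(1 + 40))*1014 = 2 + (1600*41)*1014 = 2 + 65600*1014 = 2 + 66518400 = 66518402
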